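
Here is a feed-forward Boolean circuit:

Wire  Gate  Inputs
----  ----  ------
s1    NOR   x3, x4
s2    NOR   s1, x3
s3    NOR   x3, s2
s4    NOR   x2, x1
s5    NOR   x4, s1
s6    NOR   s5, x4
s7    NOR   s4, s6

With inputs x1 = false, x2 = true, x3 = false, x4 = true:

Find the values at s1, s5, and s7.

s1 = false  s5 = false  s7 = true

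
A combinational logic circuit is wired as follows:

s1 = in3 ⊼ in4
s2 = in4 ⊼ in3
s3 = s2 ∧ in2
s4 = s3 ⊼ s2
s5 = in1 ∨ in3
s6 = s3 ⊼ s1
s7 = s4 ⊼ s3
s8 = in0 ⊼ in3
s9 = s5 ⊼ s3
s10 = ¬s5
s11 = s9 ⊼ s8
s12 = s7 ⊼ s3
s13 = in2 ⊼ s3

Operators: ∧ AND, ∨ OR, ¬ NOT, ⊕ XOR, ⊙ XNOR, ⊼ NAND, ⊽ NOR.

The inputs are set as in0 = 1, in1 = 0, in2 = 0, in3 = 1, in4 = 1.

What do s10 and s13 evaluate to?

s10 = 0, s13 = 1

s2 = in4 NAND in3 = 1 NAND 1 = 0
s3 = s2 AND in2 = 0 AND 0 = 0
s5 = in1 OR in3 = 0 OR 1 = 1
s10 = NOT s5 = NOT 1 = 0
s13 = in2 NAND s3 = 0 NAND 0 = 1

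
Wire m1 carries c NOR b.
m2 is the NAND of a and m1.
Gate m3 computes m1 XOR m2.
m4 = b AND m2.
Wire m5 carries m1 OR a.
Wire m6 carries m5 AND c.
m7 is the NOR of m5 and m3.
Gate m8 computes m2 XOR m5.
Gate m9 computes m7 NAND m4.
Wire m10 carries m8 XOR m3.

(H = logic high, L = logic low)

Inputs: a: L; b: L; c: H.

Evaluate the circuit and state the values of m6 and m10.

m6 = L, m10 = L

m1 = c NOR b = H NOR L = L
m2 = a NAND m1 = L NAND L = H
m3 = m1 XOR m2 = L XOR H = H
m5 = m1 OR a = L OR L = L
m6 = m5 AND c = L AND H = L
m8 = m2 XOR m5 = H XOR L = H
m10 = m8 XOR m3 = H XOR H = L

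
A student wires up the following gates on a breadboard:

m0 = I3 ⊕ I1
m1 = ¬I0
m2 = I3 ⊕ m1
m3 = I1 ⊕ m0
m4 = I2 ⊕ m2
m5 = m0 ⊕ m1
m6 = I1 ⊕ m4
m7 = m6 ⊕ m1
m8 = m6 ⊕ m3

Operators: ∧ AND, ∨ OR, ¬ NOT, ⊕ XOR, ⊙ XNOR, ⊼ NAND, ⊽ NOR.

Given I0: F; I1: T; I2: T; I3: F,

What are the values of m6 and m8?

m6 = T; m8 = T

m0 = I3 XOR I1 = F XOR T = T
m1 = NOT I0 = NOT F = T
m2 = I3 XOR m1 = F XOR T = T
m3 = I1 XOR m0 = T XOR T = F
m4 = I2 XOR m2 = T XOR T = F
m6 = I1 XOR m4 = T XOR F = T
m8 = m6 XOR m3 = T XOR F = T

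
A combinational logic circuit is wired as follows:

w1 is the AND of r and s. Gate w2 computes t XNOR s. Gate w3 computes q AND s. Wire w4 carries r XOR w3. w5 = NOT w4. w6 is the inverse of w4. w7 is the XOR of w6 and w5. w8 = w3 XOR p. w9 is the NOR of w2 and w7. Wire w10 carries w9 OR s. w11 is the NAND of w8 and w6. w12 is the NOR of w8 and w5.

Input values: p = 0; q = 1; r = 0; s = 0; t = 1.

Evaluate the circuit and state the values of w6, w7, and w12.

w6 = 1  w7 = 0  w12 = 0

w3 = q AND s = 1 AND 0 = 0
w4 = r XOR w3 = 0 XOR 0 = 0
w5 = NOT w4 = NOT 0 = 1
w6 = NOT w4 = NOT 0 = 1
w7 = w6 XOR w5 = 1 XOR 1 = 0
w8 = w3 XOR p = 0 XOR 0 = 0
w12 = w8 NOR w5 = 0 NOR 1 = 0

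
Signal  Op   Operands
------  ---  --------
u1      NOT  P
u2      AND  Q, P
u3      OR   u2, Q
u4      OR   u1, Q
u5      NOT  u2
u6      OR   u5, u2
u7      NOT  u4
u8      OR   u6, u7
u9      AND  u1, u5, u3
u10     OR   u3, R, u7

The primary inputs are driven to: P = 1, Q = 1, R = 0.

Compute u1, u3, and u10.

u1 = 0; u3 = 1; u10 = 1

u1 = NOT P = NOT 1 = 0
u2 = Q AND P = 1 AND 1 = 1
u3 = u2 OR Q = 1 OR 1 = 1
u4 = u1 OR Q = 0 OR 1 = 1
u7 = NOT u4 = NOT 1 = 0
u10 = u3 OR R OR u7 = 1 OR 0 OR 0 = 1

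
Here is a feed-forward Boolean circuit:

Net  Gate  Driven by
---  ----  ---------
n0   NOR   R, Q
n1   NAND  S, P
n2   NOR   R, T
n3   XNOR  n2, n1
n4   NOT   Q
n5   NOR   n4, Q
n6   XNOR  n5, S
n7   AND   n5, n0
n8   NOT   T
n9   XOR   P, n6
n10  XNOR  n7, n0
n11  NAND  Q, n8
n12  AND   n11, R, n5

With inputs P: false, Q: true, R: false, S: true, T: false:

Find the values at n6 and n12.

n4 = NOT Q = NOT true = false
n5 = n4 NOR Q = false NOR true = false
n6 = n5 XNOR S = false XNOR true = false
n8 = NOT T = NOT false = true
n11 = Q NAND n8 = true NAND true = false
n12 = n11 AND R AND n5 = false AND false AND false = false

n6 = false, n12 = false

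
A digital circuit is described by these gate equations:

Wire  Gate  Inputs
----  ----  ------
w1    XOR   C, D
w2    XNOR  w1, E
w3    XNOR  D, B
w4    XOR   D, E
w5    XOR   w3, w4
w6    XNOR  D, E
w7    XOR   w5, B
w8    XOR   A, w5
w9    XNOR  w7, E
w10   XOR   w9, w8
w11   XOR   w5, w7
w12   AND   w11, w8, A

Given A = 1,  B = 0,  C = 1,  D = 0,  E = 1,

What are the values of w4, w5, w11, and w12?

w4 = 1, w5 = 0, w11 = 0, w12 = 0

w3 = D XNOR B = 0 XNOR 0 = 1
w4 = D XOR E = 0 XOR 1 = 1
w5 = w3 XOR w4 = 1 XOR 1 = 0
w7 = w5 XOR B = 0 XOR 0 = 0
w8 = A XOR w5 = 1 XOR 0 = 1
w11 = w5 XOR w7 = 0 XOR 0 = 0
w12 = w11 AND w8 AND A = 0 AND 1 AND 1 = 0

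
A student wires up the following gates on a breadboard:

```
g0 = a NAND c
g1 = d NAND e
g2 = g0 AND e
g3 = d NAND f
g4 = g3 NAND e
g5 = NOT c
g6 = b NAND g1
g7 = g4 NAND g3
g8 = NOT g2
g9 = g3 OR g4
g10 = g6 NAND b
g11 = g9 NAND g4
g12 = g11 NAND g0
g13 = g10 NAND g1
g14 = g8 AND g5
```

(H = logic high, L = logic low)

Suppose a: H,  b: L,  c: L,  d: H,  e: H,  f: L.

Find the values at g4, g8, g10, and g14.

g4 = L  g8 = L  g10 = H  g14 = L

g0 = a NAND c = H NAND L = H
g1 = d NAND e = H NAND H = L
g2 = g0 AND e = H AND H = H
g3 = d NAND f = H NAND L = H
g4 = g3 NAND e = H NAND H = L
g5 = NOT c = NOT L = H
g6 = b NAND g1 = L NAND L = H
g8 = NOT g2 = NOT H = L
g10 = g6 NAND b = H NAND L = H
g14 = g8 AND g5 = L AND H = L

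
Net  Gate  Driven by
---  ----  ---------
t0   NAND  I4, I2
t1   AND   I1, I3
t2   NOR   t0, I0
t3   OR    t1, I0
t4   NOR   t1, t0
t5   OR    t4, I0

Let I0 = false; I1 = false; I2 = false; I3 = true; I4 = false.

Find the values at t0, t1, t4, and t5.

t0 = true, t1 = false, t4 = false, t5 = false

t0 = I4 NAND I2 = false NAND false = true
t1 = I1 AND I3 = false AND true = false
t4 = t1 NOR t0 = false NOR true = false
t5 = t4 OR I0 = false OR false = false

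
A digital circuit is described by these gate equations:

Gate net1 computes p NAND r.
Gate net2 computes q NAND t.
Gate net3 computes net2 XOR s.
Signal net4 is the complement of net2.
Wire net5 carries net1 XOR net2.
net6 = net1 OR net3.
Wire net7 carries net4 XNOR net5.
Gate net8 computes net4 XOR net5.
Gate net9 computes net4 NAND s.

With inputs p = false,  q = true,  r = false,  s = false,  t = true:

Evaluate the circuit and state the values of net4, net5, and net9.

net4 = true, net5 = true, net9 = true

net1 = p NAND r = false NAND false = true
net2 = q NAND t = true NAND true = false
net4 = NOT net2 = NOT false = true
net5 = net1 XOR net2 = true XOR false = true
net9 = net4 NAND s = true NAND false = true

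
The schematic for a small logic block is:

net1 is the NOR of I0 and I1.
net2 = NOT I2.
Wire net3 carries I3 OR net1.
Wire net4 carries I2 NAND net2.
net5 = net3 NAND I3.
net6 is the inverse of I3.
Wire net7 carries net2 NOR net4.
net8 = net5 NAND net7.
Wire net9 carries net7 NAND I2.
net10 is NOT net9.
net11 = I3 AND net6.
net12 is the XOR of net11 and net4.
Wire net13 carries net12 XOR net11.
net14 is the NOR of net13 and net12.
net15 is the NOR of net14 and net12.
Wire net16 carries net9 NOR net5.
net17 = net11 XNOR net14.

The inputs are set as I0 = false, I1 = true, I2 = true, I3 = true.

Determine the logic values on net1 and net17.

net1 = I0 NOR I1 = false NOR true = false
net2 = NOT I2 = NOT true = false
net4 = I2 NAND net2 = true NAND false = true
net6 = NOT I3 = NOT true = false
net11 = I3 AND net6 = true AND false = false
net12 = net11 XOR net4 = false XOR true = true
net13 = net12 XOR net11 = true XOR false = true
net14 = net13 NOR net12 = true NOR true = false
net17 = net11 XNOR net14 = false XNOR false = true

net1 = false, net17 = true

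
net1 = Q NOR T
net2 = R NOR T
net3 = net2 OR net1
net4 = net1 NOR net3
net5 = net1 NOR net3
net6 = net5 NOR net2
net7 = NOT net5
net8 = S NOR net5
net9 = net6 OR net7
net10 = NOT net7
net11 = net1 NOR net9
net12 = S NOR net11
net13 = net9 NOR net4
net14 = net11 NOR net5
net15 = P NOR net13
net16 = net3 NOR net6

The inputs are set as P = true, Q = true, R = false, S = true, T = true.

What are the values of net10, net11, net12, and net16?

net10 = true, net11 = true, net12 = false, net16 = true

net1 = Q NOR T = true NOR true = false
net2 = R NOR T = false NOR true = false
net3 = net2 OR net1 = false OR false = false
net5 = net1 NOR net3 = false NOR false = true
net6 = net5 NOR net2 = true NOR false = false
net7 = NOT net5 = NOT true = false
net9 = net6 OR net7 = false OR false = false
net10 = NOT net7 = NOT false = true
net11 = net1 NOR net9 = false NOR false = true
net12 = S NOR net11 = true NOR true = false
net16 = net3 NOR net6 = false NOR false = true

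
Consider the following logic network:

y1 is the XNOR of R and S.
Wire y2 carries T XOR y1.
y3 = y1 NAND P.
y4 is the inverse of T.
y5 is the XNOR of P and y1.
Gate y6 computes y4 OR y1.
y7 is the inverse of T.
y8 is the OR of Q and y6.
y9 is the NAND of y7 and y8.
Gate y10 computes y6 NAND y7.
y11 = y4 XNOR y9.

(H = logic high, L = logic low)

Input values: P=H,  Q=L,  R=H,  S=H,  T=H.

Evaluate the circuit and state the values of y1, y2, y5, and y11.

y1 = R XNOR S = H XNOR H = H
y2 = T XOR y1 = H XOR H = L
y4 = NOT T = NOT H = L
y5 = P XNOR y1 = H XNOR H = H
y6 = y4 OR y1 = L OR H = H
y7 = NOT T = NOT H = L
y8 = Q OR y6 = L OR H = H
y9 = y7 NAND y8 = L NAND H = H
y11 = y4 XNOR y9 = L XNOR H = L

y1 = H, y2 = L, y5 = H, y11 = L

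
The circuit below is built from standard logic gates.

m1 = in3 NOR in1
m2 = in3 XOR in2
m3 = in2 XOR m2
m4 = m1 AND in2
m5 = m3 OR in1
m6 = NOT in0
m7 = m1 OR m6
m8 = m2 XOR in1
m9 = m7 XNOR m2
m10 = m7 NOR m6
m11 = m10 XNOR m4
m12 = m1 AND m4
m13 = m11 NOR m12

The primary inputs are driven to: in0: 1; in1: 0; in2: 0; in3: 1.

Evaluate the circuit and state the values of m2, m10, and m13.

m2 = 1, m10 = 1, m13 = 1

m1 = in3 NOR in1 = 1 NOR 0 = 0
m2 = in3 XOR in2 = 1 XOR 0 = 1
m4 = m1 AND in2 = 0 AND 0 = 0
m6 = NOT in0 = NOT 1 = 0
m7 = m1 OR m6 = 0 OR 0 = 0
m10 = m7 NOR m6 = 0 NOR 0 = 1
m11 = m10 XNOR m4 = 1 XNOR 0 = 0
m12 = m1 AND m4 = 0 AND 0 = 0
m13 = m11 NOR m12 = 0 NOR 0 = 1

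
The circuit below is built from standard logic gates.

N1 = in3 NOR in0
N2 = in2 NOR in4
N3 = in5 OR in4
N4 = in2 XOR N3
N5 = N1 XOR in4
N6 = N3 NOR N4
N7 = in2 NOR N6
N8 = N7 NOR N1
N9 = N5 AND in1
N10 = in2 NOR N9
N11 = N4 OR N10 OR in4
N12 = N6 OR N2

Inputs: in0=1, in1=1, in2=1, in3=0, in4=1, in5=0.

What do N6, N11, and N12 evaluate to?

N6 = 0, N11 = 1, N12 = 0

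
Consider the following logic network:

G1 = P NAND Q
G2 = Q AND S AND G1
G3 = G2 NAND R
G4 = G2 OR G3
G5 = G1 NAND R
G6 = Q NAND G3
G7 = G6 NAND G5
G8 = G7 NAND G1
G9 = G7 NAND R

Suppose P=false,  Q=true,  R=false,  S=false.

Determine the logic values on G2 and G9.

G2 = false; G9 = true

G1 = P NAND Q = false NAND true = true
G2 = Q AND S AND G1 = true AND false AND true = false
G3 = G2 NAND R = false NAND false = true
G5 = G1 NAND R = true NAND false = true
G6 = Q NAND G3 = true NAND true = false
G7 = G6 NAND G5 = false NAND true = true
G9 = G7 NAND R = true NAND false = true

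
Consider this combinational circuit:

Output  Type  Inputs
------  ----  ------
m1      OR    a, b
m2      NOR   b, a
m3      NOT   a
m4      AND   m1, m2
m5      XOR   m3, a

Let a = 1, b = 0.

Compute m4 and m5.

m4 = 0, m5 = 1

m1 = a OR b = 1 OR 0 = 1
m2 = b NOR a = 0 NOR 1 = 0
m3 = NOT a = NOT 1 = 0
m4 = m1 AND m2 = 1 AND 0 = 0
m5 = m3 XOR a = 0 XOR 1 = 1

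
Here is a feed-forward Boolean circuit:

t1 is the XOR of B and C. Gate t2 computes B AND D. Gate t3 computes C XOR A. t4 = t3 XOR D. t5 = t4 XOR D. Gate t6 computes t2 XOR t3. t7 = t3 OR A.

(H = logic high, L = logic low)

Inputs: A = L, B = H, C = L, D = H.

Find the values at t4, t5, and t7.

t4 = H, t5 = L, t7 = L

t3 = C XOR A = L XOR L = L
t4 = t3 XOR D = L XOR H = H
t5 = t4 XOR D = H XOR H = L
t7 = t3 OR A = L OR L = L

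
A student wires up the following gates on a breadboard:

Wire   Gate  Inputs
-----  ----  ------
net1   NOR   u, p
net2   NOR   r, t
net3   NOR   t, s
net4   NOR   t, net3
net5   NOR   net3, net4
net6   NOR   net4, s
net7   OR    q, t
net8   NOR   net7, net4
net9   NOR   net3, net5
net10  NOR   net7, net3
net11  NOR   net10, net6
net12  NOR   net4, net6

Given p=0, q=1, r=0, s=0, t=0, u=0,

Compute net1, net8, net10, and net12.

net1 = u NOR p = 0 NOR 0 = 1
net3 = t NOR s = 0 NOR 0 = 1
net4 = t NOR net3 = 0 NOR 1 = 0
net6 = net4 NOR s = 0 NOR 0 = 1
net7 = q OR t = 1 OR 0 = 1
net8 = net7 NOR net4 = 1 NOR 0 = 0
net10 = net7 NOR net3 = 1 NOR 1 = 0
net12 = net4 NOR net6 = 0 NOR 1 = 0

net1 = 1; net8 = 0; net10 = 0; net12 = 0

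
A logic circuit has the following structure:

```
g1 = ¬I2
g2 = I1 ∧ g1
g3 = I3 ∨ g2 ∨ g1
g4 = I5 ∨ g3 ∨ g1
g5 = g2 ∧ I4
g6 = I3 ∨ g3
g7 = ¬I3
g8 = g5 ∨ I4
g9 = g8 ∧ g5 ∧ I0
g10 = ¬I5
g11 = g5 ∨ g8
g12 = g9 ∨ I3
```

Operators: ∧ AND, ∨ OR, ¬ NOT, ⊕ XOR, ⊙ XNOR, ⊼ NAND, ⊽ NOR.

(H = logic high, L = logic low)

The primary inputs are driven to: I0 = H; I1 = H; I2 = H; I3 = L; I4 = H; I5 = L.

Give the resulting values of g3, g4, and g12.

g3 = L, g4 = L, g12 = L

g1 = NOT I2 = NOT H = L
g2 = I1 AND g1 = H AND L = L
g3 = I3 OR g2 OR g1 = L OR L OR L = L
g4 = I5 OR g3 OR g1 = L OR L OR L = L
g5 = g2 AND I4 = L AND H = L
g8 = g5 OR I4 = L OR H = H
g9 = g8 AND g5 AND I0 = H AND L AND H = L
g12 = g9 OR I3 = L OR L = L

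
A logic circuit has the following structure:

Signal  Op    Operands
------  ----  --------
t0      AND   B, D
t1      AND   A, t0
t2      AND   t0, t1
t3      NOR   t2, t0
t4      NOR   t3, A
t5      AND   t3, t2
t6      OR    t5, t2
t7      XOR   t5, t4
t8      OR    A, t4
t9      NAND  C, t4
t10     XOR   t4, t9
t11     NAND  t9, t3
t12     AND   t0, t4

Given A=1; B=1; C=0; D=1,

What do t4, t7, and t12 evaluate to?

t0 = B AND D = 1 AND 1 = 1
t1 = A AND t0 = 1 AND 1 = 1
t2 = t0 AND t1 = 1 AND 1 = 1
t3 = t2 NOR t0 = 1 NOR 1 = 0
t4 = t3 NOR A = 0 NOR 1 = 0
t5 = t3 AND t2 = 0 AND 1 = 0
t7 = t5 XOR t4 = 0 XOR 0 = 0
t12 = t0 AND t4 = 1 AND 0 = 0

t4 = 0, t7 = 0, t12 = 0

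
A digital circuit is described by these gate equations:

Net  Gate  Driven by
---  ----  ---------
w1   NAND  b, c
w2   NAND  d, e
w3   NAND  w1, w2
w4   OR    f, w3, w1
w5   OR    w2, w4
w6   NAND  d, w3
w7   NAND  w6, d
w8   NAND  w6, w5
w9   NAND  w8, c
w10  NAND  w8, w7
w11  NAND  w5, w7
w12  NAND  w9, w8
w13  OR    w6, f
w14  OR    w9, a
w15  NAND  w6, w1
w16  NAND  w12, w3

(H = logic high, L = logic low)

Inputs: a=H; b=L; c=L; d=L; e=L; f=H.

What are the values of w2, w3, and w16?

w1 = b NAND c = L NAND L = H
w2 = d NAND e = L NAND L = H
w3 = w1 NAND w2 = H NAND H = L
w4 = f OR w3 OR w1 = H OR L OR H = H
w5 = w2 OR w4 = H OR H = H
w6 = d NAND w3 = L NAND L = H
w8 = w6 NAND w5 = H NAND H = L
w9 = w8 NAND c = L NAND L = H
w12 = w9 NAND w8 = H NAND L = H
w16 = w12 NAND w3 = H NAND L = H

w2 = H; w3 = L; w16 = H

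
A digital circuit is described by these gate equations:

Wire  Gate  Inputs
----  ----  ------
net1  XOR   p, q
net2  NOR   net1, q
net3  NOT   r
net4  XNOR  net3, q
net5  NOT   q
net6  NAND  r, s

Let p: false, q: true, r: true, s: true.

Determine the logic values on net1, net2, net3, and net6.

net1 = p XOR q = false XOR true = true
net2 = net1 NOR q = true NOR true = false
net3 = NOT r = NOT true = false
net6 = r NAND s = true NAND true = false

net1 = true  net2 = false  net3 = false  net6 = false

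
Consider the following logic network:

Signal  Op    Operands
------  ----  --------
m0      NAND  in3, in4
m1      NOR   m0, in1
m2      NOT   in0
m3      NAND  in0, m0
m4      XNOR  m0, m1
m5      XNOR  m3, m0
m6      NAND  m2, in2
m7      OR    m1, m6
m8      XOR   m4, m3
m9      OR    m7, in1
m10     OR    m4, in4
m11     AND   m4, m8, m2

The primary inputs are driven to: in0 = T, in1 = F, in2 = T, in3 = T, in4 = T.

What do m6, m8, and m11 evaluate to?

m0 = in3 NAND in4 = T NAND T = F
m1 = m0 NOR in1 = F NOR F = T
m2 = NOT in0 = NOT T = F
m3 = in0 NAND m0 = T NAND F = T
m4 = m0 XNOR m1 = F XNOR T = F
m6 = m2 NAND in2 = F NAND T = T
m8 = m4 XOR m3 = F XOR T = T
m11 = m4 AND m8 AND m2 = F AND T AND F = F

m6 = T  m8 = T  m11 = F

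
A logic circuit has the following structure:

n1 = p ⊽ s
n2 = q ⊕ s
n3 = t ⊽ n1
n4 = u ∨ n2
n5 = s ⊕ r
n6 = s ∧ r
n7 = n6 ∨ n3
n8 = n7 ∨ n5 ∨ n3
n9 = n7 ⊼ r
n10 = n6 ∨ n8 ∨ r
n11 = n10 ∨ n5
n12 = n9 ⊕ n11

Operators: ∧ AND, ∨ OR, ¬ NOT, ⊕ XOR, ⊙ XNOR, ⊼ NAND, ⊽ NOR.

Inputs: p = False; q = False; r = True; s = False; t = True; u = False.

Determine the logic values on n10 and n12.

n10 = True  n12 = False

n1 = p NOR s = False NOR False = True
n3 = t NOR n1 = True NOR True = False
n5 = s XOR r = False XOR True = True
n6 = s AND r = False AND True = False
n7 = n6 OR n3 = False OR False = False
n8 = n7 OR n5 OR n3 = False OR True OR False = True
n9 = n7 NAND r = False NAND True = True
n10 = n6 OR n8 OR r = False OR True OR True = True
n11 = n10 OR n5 = True OR True = True
n12 = n9 XOR n11 = True XOR True = False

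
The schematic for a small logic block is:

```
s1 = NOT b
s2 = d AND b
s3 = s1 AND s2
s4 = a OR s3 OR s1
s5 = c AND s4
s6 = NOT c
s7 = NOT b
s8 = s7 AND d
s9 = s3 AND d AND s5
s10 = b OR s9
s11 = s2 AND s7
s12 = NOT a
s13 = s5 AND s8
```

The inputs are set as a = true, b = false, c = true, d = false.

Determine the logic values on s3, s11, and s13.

s1 = NOT b = NOT false = true
s2 = d AND b = false AND false = false
s3 = s1 AND s2 = true AND false = false
s4 = a OR s3 OR s1 = true OR false OR true = true
s5 = c AND s4 = true AND true = true
s7 = NOT b = NOT false = true
s8 = s7 AND d = true AND false = false
s11 = s2 AND s7 = false AND true = false
s13 = s5 AND s8 = true AND false = false

s3 = false; s11 = false; s13 = false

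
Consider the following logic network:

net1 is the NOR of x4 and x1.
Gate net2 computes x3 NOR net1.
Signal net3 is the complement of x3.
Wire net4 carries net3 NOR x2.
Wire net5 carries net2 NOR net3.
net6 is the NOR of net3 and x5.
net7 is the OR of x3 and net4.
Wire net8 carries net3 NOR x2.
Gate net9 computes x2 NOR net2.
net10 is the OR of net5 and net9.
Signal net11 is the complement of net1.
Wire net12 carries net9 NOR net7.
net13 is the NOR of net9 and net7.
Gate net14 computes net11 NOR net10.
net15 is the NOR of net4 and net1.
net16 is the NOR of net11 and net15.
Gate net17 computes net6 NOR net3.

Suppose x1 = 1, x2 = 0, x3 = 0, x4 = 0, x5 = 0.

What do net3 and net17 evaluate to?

net3 = 1, net17 = 0

net3 = NOT x3 = NOT 0 = 1
net6 = net3 NOR x5 = 1 NOR 0 = 0
net17 = net6 NOR net3 = 0 NOR 1 = 0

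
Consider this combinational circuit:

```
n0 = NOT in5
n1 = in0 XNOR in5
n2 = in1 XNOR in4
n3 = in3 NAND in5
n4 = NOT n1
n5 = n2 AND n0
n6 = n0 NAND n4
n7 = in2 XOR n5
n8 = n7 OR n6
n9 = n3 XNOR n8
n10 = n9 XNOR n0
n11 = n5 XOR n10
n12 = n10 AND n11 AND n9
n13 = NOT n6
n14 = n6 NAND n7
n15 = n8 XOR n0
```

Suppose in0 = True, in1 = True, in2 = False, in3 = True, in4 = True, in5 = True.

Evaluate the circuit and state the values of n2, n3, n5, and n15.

n2 = True; n3 = False; n5 = False; n15 = True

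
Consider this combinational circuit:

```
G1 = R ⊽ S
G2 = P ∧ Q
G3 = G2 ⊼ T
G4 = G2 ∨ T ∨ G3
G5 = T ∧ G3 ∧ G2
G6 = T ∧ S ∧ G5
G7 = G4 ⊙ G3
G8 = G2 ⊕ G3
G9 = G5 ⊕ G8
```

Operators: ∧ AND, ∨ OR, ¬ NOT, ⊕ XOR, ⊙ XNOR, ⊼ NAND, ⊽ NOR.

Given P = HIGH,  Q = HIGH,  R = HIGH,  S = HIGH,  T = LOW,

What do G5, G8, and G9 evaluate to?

G5 = LOW, G8 = LOW, G9 = LOW

G2 = P AND Q = HIGH AND HIGH = HIGH
G3 = G2 NAND T = HIGH NAND LOW = HIGH
G5 = T AND G3 AND G2 = LOW AND HIGH AND HIGH = LOW
G8 = G2 XOR G3 = HIGH XOR HIGH = LOW
G9 = G5 XOR G8 = LOW XOR LOW = LOW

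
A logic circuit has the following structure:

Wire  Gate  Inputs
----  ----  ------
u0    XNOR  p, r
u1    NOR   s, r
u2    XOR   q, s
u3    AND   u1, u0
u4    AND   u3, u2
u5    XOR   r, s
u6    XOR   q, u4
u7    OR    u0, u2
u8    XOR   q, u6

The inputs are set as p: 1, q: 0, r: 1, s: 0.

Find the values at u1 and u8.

u1 = 0; u8 = 0

u0 = p XNOR r = 1 XNOR 1 = 1
u1 = s NOR r = 0 NOR 1 = 0
u2 = q XOR s = 0 XOR 0 = 0
u3 = u1 AND u0 = 0 AND 1 = 0
u4 = u3 AND u2 = 0 AND 0 = 0
u6 = q XOR u4 = 0 XOR 0 = 0
u8 = q XOR u6 = 0 XOR 0 = 0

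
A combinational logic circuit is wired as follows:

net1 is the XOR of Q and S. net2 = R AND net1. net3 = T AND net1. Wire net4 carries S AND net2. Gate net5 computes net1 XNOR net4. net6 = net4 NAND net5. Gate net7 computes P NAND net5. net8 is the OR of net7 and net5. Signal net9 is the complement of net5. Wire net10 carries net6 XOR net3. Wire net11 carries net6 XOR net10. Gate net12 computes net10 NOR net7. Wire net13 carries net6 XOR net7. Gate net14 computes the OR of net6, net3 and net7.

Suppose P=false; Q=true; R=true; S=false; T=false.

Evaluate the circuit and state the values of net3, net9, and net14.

net1 = Q XOR S = true XOR false = true
net2 = R AND net1 = true AND true = true
net3 = T AND net1 = false AND true = false
net4 = S AND net2 = false AND true = false
net5 = net1 XNOR net4 = true XNOR false = false
net6 = net4 NAND net5 = false NAND false = true
net7 = P NAND net5 = false NAND false = true
net9 = NOT net5 = NOT false = true
net14 = net6 OR net3 OR net7 = true OR false OR true = true

net3 = false; net9 = true; net14 = true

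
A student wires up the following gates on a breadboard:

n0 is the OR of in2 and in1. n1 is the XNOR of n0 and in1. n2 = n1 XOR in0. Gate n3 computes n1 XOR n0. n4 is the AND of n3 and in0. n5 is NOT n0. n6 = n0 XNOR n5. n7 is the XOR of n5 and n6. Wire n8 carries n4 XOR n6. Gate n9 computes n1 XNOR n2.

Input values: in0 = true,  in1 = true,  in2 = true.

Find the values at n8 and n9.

n0 = in2 OR in1 = true OR true = true
n1 = n0 XNOR in1 = true XNOR true = true
n2 = n1 XOR in0 = true XOR true = false
n3 = n1 XOR n0 = true XOR true = false
n4 = n3 AND in0 = false AND true = false
n5 = NOT n0 = NOT true = false
n6 = n0 XNOR n5 = true XNOR false = false
n8 = n4 XOR n6 = false XOR false = false
n9 = n1 XNOR n2 = true XNOR false = false

n8 = false, n9 = false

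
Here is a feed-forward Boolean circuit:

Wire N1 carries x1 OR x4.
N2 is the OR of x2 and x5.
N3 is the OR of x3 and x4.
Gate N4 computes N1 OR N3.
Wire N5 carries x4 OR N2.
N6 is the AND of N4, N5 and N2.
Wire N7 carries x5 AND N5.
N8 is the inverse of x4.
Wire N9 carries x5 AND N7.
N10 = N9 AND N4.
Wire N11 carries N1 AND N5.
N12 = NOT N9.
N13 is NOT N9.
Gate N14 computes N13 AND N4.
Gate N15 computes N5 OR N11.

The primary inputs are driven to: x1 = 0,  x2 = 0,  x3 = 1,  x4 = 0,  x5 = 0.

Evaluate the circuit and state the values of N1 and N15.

N1 = 0, N15 = 0

N1 = x1 OR x4 = 0 OR 0 = 0
N2 = x2 OR x5 = 0 OR 0 = 0
N5 = x4 OR N2 = 0 OR 0 = 0
N11 = N1 AND N5 = 0 AND 0 = 0
N15 = N5 OR N11 = 0 OR 0 = 0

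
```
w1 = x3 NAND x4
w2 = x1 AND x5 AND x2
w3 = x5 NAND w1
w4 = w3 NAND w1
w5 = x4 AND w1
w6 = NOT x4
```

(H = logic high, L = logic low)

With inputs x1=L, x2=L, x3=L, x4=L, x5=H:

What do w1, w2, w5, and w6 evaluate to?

w1 = H; w2 = L; w5 = L; w6 = H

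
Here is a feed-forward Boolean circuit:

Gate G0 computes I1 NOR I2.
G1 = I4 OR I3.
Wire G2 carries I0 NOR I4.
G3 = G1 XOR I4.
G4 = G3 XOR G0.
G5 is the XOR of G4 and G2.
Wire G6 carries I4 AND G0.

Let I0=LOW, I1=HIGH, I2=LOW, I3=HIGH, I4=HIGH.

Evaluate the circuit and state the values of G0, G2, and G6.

G0 = I1 NOR I2 = HIGH NOR LOW = LOW
G2 = I0 NOR I4 = LOW NOR HIGH = LOW
G6 = I4 AND G0 = HIGH AND LOW = LOW

G0 = LOW, G2 = LOW, G6 = LOW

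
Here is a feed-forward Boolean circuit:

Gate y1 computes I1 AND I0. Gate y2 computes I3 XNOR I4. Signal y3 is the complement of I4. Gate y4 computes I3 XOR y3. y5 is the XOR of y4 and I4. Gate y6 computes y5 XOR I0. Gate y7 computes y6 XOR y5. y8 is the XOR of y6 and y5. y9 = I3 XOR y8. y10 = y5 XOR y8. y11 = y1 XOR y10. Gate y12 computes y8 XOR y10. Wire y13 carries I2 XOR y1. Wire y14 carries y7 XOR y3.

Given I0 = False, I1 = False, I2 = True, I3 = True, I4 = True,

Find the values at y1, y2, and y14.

y1 = I1 AND I0 = False AND False = False
y2 = I3 XNOR I4 = True XNOR True = True
y3 = NOT I4 = NOT True = False
y4 = I3 XOR y3 = True XOR False = True
y5 = y4 XOR I4 = True XOR True = False
y6 = y5 XOR I0 = False XOR False = False
y7 = y6 XOR y5 = False XOR False = False
y14 = y7 XOR y3 = False XOR False = False

y1 = False; y2 = True; y14 = False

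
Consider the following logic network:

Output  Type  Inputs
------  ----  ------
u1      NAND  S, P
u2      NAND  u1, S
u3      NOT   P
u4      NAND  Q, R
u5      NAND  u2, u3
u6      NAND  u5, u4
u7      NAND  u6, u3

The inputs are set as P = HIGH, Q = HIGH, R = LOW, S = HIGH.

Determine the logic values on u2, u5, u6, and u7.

u1 = S NAND P = HIGH NAND HIGH = LOW
u2 = u1 NAND S = LOW NAND HIGH = HIGH
u3 = NOT P = NOT HIGH = LOW
u4 = Q NAND R = HIGH NAND LOW = HIGH
u5 = u2 NAND u3 = HIGH NAND LOW = HIGH
u6 = u5 NAND u4 = HIGH NAND HIGH = LOW
u7 = u6 NAND u3 = LOW NAND LOW = HIGH

u2 = HIGH, u5 = HIGH, u6 = LOW, u7 = HIGH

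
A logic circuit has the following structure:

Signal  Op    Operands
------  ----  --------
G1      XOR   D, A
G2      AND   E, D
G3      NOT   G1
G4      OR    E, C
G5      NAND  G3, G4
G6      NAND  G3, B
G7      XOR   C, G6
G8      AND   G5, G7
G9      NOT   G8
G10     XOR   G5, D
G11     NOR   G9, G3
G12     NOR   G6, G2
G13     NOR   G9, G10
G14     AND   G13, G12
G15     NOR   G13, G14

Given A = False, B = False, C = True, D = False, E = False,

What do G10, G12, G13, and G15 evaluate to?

G10 = False; G12 = False; G13 = False; G15 = True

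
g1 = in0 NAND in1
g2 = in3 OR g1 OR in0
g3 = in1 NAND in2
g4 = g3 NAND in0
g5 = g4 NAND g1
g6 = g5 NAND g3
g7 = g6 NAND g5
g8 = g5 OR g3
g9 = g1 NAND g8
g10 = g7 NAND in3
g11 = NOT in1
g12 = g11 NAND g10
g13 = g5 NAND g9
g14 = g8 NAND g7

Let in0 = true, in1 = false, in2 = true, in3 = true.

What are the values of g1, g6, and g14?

g1 = true  g6 = false  g14 = false

g1 = in0 NAND in1 = true NAND false = true
g3 = in1 NAND in2 = false NAND true = true
g4 = g3 NAND in0 = true NAND true = false
g5 = g4 NAND g1 = false NAND true = true
g6 = g5 NAND g3 = true NAND true = false
g7 = g6 NAND g5 = false NAND true = true
g8 = g5 OR g3 = true OR true = true
g14 = g8 NAND g7 = true NAND true = false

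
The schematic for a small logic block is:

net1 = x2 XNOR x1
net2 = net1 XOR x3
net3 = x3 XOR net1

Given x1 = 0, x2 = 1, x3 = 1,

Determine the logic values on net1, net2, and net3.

net1 = x2 XNOR x1 = 1 XNOR 0 = 0
net2 = net1 XOR x3 = 0 XOR 1 = 1
net3 = x3 XOR net1 = 1 XOR 0 = 1

net1 = 0; net2 = 1; net3 = 1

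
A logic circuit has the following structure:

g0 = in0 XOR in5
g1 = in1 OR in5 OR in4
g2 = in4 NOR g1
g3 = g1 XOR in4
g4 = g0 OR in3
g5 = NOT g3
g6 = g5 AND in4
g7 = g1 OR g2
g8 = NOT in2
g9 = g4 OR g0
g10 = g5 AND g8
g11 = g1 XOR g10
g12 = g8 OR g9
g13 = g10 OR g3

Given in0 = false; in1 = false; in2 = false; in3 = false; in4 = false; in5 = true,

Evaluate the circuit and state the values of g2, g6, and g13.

g1 = in1 OR in5 OR in4 = false OR true OR false = true
g2 = in4 NOR g1 = false NOR true = false
g3 = g1 XOR in4 = true XOR false = true
g5 = NOT g3 = NOT true = false
g6 = g5 AND in4 = false AND false = false
g8 = NOT in2 = NOT false = true
g10 = g5 AND g8 = false AND true = false
g13 = g10 OR g3 = false OR true = true

g2 = false, g6 = false, g13 = true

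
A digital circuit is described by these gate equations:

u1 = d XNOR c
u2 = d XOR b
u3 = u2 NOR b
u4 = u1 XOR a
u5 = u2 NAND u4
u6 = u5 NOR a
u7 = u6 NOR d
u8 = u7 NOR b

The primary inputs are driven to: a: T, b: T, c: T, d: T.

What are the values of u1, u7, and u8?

u1 = T, u7 = F, u8 = F

u1 = d XNOR c = T XNOR T = T
u2 = d XOR b = T XOR T = F
u4 = u1 XOR a = T XOR T = F
u5 = u2 NAND u4 = F NAND F = T
u6 = u5 NOR a = T NOR T = F
u7 = u6 NOR d = F NOR T = F
u8 = u7 NOR b = F NOR T = F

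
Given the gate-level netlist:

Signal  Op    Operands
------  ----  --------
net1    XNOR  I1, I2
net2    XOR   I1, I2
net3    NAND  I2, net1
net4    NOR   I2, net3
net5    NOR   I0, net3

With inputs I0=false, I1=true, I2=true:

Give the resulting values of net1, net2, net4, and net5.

net1 = true  net2 = false  net4 = false  net5 = true

net1 = I1 XNOR I2 = true XNOR true = true
net2 = I1 XOR I2 = true XOR true = false
net3 = I2 NAND net1 = true NAND true = false
net4 = I2 NOR net3 = true NOR false = false
net5 = I0 NOR net3 = false NOR false = true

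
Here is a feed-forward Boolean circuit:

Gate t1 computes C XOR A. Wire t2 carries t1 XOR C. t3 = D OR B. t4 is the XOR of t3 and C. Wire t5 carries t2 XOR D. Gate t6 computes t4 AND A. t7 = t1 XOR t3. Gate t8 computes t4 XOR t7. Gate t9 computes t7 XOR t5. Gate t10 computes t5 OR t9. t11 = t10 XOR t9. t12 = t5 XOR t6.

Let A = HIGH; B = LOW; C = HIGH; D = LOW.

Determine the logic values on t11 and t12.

t11 = LOW, t12 = LOW

t1 = C XOR A = HIGH XOR HIGH = LOW
t2 = t1 XOR C = LOW XOR HIGH = HIGH
t3 = D OR B = LOW OR LOW = LOW
t4 = t3 XOR C = LOW XOR HIGH = HIGH
t5 = t2 XOR D = HIGH XOR LOW = HIGH
t6 = t4 AND A = HIGH AND HIGH = HIGH
t7 = t1 XOR t3 = LOW XOR LOW = LOW
t9 = t7 XOR t5 = LOW XOR HIGH = HIGH
t10 = t5 OR t9 = HIGH OR HIGH = HIGH
t11 = t10 XOR t9 = HIGH XOR HIGH = LOW
t12 = t5 XOR t6 = HIGH XOR HIGH = LOW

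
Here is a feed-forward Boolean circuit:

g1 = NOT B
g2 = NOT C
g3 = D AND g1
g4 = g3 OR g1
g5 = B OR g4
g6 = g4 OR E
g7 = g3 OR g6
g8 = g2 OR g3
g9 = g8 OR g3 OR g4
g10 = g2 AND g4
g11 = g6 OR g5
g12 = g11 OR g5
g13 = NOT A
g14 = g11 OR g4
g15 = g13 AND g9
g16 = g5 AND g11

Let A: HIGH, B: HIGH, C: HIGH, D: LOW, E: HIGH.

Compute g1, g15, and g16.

g1 = LOW, g15 = LOW, g16 = HIGH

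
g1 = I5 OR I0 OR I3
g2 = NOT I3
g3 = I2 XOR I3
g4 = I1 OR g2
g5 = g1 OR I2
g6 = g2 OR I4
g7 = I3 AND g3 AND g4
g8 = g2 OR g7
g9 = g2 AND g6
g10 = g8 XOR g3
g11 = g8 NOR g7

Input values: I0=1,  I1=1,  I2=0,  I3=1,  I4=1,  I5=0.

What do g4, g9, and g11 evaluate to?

g4 = 1; g9 = 0; g11 = 0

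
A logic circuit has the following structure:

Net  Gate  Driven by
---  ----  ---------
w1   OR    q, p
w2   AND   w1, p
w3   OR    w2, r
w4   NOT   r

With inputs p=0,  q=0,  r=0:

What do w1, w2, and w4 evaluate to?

w1 = q OR p = 0 OR 0 = 0
w2 = w1 AND p = 0 AND 0 = 0
w4 = NOT r = NOT 0 = 1

w1 = 0, w2 = 0, w4 = 1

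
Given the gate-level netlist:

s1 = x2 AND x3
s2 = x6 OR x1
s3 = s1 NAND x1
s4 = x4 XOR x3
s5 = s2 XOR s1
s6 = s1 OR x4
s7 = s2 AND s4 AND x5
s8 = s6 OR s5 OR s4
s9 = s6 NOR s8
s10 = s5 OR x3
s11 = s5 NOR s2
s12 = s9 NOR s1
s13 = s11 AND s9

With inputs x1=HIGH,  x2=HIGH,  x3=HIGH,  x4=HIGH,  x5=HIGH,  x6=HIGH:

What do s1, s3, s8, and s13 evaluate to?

s1 = x2 AND x3 = HIGH AND HIGH = HIGH
s2 = x6 OR x1 = HIGH OR HIGH = HIGH
s3 = s1 NAND x1 = HIGH NAND HIGH = LOW
s4 = x4 XOR x3 = HIGH XOR HIGH = LOW
s5 = s2 XOR s1 = HIGH XOR HIGH = LOW
s6 = s1 OR x4 = HIGH OR HIGH = HIGH
s8 = s6 OR s5 OR s4 = HIGH OR LOW OR LOW = HIGH
s9 = s6 NOR s8 = HIGH NOR HIGH = LOW
s11 = s5 NOR s2 = LOW NOR HIGH = LOW
s13 = s11 AND s9 = LOW AND LOW = LOW

s1 = HIGH  s3 = LOW  s8 = HIGH  s13 = LOW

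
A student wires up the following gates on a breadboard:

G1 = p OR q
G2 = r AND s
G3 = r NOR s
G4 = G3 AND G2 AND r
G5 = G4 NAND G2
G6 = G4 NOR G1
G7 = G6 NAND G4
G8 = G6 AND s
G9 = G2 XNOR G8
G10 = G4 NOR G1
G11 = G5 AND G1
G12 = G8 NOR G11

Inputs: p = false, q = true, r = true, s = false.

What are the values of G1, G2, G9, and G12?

G1 = true  G2 = false  G9 = true  G12 = false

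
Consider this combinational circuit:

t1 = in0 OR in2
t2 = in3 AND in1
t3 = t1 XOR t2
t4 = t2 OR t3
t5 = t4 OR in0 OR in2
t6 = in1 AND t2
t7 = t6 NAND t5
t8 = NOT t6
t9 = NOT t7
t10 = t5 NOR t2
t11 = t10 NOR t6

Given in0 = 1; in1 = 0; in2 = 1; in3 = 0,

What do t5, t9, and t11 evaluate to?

t5 = 1, t9 = 0, t11 = 1

t1 = in0 OR in2 = 1 OR 1 = 1
t2 = in3 AND in1 = 0 AND 0 = 0
t3 = t1 XOR t2 = 1 XOR 0 = 1
t4 = t2 OR t3 = 0 OR 1 = 1
t5 = t4 OR in0 OR in2 = 1 OR 1 OR 1 = 1
t6 = in1 AND t2 = 0 AND 0 = 0
t7 = t6 NAND t5 = 0 NAND 1 = 1
t9 = NOT t7 = NOT 1 = 0
t10 = t5 NOR t2 = 1 NOR 0 = 0
t11 = t10 NOR t6 = 0 NOR 0 = 1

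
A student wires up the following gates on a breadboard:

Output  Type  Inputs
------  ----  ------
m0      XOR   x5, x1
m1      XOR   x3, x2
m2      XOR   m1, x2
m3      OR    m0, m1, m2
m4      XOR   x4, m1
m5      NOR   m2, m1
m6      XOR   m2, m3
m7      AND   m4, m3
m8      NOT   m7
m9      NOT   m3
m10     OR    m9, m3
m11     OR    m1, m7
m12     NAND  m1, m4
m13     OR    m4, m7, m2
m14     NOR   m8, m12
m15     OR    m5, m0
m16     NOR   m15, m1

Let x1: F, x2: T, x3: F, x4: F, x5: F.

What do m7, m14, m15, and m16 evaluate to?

m0 = x5 XOR x1 = F XOR F = F
m1 = x3 XOR x2 = F XOR T = T
m2 = m1 XOR x2 = T XOR T = F
m3 = m0 OR m1 OR m2 = F OR T OR F = T
m4 = x4 XOR m1 = F XOR T = T
m5 = m2 NOR m1 = F NOR T = F
m7 = m4 AND m3 = T AND T = T
m8 = NOT m7 = NOT T = F
m12 = m1 NAND m4 = T NAND T = F
m14 = m8 NOR m12 = F NOR F = T
m15 = m5 OR m0 = F OR F = F
m16 = m15 NOR m1 = F NOR T = F

m7 = T; m14 = T; m15 = F; m16 = F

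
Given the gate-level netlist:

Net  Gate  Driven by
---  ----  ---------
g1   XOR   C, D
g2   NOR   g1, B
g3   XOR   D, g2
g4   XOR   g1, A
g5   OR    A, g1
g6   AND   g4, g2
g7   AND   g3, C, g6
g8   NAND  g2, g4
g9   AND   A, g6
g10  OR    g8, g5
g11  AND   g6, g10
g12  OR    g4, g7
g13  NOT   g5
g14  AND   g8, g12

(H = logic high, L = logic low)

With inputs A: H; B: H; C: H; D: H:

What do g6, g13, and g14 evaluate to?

g1 = C XOR D = H XOR H = L
g2 = g1 NOR B = L NOR H = L
g3 = D XOR g2 = H XOR L = H
g4 = g1 XOR A = L XOR H = H
g5 = A OR g1 = H OR L = H
g6 = g4 AND g2 = H AND L = L
g7 = g3 AND C AND g6 = H AND H AND L = L
g8 = g2 NAND g4 = L NAND H = H
g12 = g4 OR g7 = H OR L = H
g13 = NOT g5 = NOT H = L
g14 = g8 AND g12 = H AND H = H

g6 = L, g13 = L, g14 = H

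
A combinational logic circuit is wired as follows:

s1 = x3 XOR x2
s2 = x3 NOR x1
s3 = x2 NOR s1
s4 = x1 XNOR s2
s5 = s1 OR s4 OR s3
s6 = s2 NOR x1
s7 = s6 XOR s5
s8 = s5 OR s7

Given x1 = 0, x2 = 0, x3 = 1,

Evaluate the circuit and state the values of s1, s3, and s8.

s1 = 1, s3 = 0, s8 = 1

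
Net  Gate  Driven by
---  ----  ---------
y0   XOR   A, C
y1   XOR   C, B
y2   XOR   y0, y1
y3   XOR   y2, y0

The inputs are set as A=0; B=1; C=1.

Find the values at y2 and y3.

y0 = A XOR C = 0 XOR 1 = 1
y1 = C XOR B = 1 XOR 1 = 0
y2 = y0 XOR y1 = 1 XOR 0 = 1
y3 = y2 XOR y0 = 1 XOR 1 = 0

y2 = 1, y3 = 0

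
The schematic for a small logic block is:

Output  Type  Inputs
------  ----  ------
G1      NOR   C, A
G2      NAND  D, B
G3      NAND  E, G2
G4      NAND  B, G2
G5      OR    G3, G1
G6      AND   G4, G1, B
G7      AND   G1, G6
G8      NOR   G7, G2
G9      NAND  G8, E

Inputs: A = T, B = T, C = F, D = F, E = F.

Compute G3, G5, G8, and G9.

G3 = T, G5 = T, G8 = F, G9 = T

G1 = C NOR A = F NOR T = F
G2 = D NAND B = F NAND T = T
G3 = E NAND G2 = F NAND T = T
G4 = B NAND G2 = T NAND T = F
G5 = G3 OR G1 = T OR F = T
G6 = G4 AND G1 AND B = F AND F AND T = F
G7 = G1 AND G6 = F AND F = F
G8 = G7 NOR G2 = F NOR T = F
G9 = G8 NAND E = F NAND F = T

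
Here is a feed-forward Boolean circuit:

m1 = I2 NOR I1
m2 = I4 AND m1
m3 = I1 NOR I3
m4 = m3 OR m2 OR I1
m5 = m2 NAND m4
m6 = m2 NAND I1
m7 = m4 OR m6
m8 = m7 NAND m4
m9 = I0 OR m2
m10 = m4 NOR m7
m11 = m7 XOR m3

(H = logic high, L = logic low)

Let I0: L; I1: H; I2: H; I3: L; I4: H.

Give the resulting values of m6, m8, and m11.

m1 = I2 NOR I1 = H NOR H = L
m2 = I4 AND m1 = H AND L = L
m3 = I1 NOR I3 = H NOR L = L
m4 = m3 OR m2 OR I1 = L OR L OR H = H
m6 = m2 NAND I1 = L NAND H = H
m7 = m4 OR m6 = H OR H = H
m8 = m7 NAND m4 = H NAND H = L
m11 = m7 XOR m3 = H XOR L = H

m6 = H  m8 = L  m11 = H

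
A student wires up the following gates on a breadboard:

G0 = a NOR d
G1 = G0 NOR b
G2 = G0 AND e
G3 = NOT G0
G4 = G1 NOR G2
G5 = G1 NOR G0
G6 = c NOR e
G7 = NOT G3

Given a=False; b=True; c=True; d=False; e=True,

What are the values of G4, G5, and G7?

G4 = False; G5 = False; G7 = True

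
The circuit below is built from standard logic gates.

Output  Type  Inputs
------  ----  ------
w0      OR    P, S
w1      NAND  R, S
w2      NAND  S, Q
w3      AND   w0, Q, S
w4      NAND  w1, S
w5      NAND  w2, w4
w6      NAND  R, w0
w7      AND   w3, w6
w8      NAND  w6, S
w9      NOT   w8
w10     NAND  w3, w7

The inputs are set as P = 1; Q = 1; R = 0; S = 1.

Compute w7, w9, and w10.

w0 = P OR S = 1 OR 1 = 1
w3 = w0 AND Q AND S = 1 AND 1 AND 1 = 1
w6 = R NAND w0 = 0 NAND 1 = 1
w7 = w3 AND w6 = 1 AND 1 = 1
w8 = w6 NAND S = 1 NAND 1 = 0
w9 = NOT w8 = NOT 0 = 1
w10 = w3 NAND w7 = 1 NAND 1 = 0

w7 = 1  w9 = 1  w10 = 0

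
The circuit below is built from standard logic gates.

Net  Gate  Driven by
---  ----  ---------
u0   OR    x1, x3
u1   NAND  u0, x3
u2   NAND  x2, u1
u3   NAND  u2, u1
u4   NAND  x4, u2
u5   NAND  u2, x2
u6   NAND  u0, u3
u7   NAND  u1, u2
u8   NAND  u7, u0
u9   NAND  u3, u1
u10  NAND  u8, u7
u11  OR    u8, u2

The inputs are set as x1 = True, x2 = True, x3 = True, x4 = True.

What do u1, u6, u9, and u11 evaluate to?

u1 = False, u6 = False, u9 = True, u11 = True

u0 = x1 OR x3 = True OR True = True
u1 = u0 NAND x3 = True NAND True = False
u2 = x2 NAND u1 = True NAND False = True
u3 = u2 NAND u1 = True NAND False = True
u6 = u0 NAND u3 = True NAND True = False
u7 = u1 NAND u2 = False NAND True = True
u8 = u7 NAND u0 = True NAND True = False
u9 = u3 NAND u1 = True NAND False = True
u11 = u8 OR u2 = False OR True = True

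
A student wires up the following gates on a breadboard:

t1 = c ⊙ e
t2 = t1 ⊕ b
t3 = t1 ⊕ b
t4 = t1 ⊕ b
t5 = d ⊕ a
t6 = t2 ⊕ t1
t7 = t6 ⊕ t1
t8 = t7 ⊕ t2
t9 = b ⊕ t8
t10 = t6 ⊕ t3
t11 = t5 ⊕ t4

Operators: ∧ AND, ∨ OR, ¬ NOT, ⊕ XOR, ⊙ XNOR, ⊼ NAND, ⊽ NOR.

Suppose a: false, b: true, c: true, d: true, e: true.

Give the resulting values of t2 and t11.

t1 = c XNOR e = true XNOR true = true
t2 = t1 XOR b = true XOR true = false
t4 = t1 XOR b = true XOR true = false
t5 = d XOR a = true XOR false = true
t11 = t5 XOR t4 = true XOR false = true

t2 = false, t11 = true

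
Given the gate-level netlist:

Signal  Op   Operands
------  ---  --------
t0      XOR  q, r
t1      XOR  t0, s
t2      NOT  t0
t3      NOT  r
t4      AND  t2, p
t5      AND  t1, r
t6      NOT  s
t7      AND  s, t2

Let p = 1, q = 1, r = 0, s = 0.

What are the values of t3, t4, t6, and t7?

t0 = q XOR r = 1 XOR 0 = 1
t2 = NOT t0 = NOT 1 = 0
t3 = NOT r = NOT 0 = 1
t4 = t2 AND p = 0 AND 1 = 0
t6 = NOT s = NOT 0 = 1
t7 = s AND t2 = 0 AND 0 = 0

t3 = 1, t4 = 0, t6 = 1, t7 = 0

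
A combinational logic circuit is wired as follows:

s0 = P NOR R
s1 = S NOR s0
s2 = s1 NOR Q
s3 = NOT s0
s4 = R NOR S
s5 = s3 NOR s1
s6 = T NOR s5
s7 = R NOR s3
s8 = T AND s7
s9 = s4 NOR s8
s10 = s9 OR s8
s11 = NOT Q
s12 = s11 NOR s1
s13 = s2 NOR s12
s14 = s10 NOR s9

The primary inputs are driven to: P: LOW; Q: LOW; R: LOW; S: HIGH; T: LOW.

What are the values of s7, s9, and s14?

s7 = HIGH, s9 = HIGH, s14 = LOW

s0 = P NOR R = LOW NOR LOW = HIGH
s3 = NOT s0 = NOT HIGH = LOW
s4 = R NOR S = LOW NOR HIGH = LOW
s7 = R NOR s3 = LOW NOR LOW = HIGH
s8 = T AND s7 = LOW AND HIGH = LOW
s9 = s4 NOR s8 = LOW NOR LOW = HIGH
s10 = s9 OR s8 = HIGH OR LOW = HIGH
s14 = s10 NOR s9 = HIGH NOR HIGH = LOW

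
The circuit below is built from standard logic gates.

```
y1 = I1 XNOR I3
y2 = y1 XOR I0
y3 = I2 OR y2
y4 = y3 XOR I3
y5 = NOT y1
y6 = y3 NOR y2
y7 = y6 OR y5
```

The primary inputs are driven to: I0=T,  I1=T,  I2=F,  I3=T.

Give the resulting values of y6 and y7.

y6 = T  y7 = T

y1 = I1 XNOR I3 = T XNOR T = T
y2 = y1 XOR I0 = T XOR T = F
y3 = I2 OR y2 = F OR F = F
y5 = NOT y1 = NOT T = F
y6 = y3 NOR y2 = F NOR F = T
y7 = y6 OR y5 = T OR F = T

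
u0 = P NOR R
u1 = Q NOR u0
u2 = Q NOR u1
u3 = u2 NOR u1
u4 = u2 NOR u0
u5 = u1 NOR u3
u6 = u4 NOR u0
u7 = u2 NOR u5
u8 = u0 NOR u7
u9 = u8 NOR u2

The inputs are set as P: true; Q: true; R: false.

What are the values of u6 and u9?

u6 = false; u9 = true

u0 = P NOR R = true NOR false = false
u1 = Q NOR u0 = true NOR false = false
u2 = Q NOR u1 = true NOR false = false
u3 = u2 NOR u1 = false NOR false = true
u4 = u2 NOR u0 = false NOR false = true
u5 = u1 NOR u3 = false NOR true = false
u6 = u4 NOR u0 = true NOR false = false
u7 = u2 NOR u5 = false NOR false = true
u8 = u0 NOR u7 = false NOR true = false
u9 = u8 NOR u2 = false NOR false = true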